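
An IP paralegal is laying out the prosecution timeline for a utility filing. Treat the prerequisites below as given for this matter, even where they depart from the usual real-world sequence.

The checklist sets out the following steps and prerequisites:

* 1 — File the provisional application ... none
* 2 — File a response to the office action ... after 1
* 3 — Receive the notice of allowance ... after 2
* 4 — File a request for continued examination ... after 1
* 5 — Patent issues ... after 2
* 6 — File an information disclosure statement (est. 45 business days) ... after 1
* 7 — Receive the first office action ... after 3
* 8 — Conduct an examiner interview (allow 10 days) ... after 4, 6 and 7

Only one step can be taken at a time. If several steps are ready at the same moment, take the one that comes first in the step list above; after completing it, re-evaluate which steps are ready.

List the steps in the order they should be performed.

1, 2, 3, 4, 5, 6, 7, 8

1 is the only step with nothing outstanding, so it goes first.
Ready: 2, 4 and 6. 2 is listed earlier → 2.
3 and 5 now also ready, so the ready set is {3, 4, 5, 6}; 3 is listed earlier → 3.
4, 5, 6 and 7 are all available; 4 is listed earlier → 4.
5, 6 and 7 are all available; 5 is listed earlier → 5.
Ready: 6 and 7. 6 is listed earlier → 6.
7 needed 3, now all done → 7.
8 is the only step now ready → 8.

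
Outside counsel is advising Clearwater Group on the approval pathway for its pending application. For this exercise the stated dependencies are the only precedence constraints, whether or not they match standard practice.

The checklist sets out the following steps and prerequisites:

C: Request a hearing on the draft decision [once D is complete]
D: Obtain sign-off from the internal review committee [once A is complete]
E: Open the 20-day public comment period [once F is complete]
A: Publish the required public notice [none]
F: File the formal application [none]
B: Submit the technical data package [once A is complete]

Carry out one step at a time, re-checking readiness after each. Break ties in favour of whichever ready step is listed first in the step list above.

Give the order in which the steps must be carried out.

A and F have no prerequisites; A is listed earlier, so A is first.
Now D, F and B have their prerequisites met. D is listed earlier, so D next.
C, F and B are all available; C is listed earlier → C.
Now F and B have their prerequisites met. F is listed earlier, so F next.
Now E and B have their prerequisites met. E is listed earlier, so E next.
B needed A, now all done → B.

A D C F E B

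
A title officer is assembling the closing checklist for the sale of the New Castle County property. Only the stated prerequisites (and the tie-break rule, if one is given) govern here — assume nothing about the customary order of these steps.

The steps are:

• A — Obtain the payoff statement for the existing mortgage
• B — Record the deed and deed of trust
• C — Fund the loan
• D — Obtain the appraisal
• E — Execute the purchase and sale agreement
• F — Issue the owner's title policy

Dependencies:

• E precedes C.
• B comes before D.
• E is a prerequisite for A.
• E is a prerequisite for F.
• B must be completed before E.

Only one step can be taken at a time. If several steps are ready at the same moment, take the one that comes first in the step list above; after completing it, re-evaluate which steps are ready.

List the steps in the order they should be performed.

B is the only step with nothing outstanding, so it goes first.
Now D and E have their prerequisites met. D is listed earlier, so D next.
Next only E has its prerequisites met → E.
Now A, C and F have their prerequisites met. A is listed earlier, so A next.
Ready: C and F. C is listed earlier → C.
F is the only step now ready → F.

B → D → E → A → C → F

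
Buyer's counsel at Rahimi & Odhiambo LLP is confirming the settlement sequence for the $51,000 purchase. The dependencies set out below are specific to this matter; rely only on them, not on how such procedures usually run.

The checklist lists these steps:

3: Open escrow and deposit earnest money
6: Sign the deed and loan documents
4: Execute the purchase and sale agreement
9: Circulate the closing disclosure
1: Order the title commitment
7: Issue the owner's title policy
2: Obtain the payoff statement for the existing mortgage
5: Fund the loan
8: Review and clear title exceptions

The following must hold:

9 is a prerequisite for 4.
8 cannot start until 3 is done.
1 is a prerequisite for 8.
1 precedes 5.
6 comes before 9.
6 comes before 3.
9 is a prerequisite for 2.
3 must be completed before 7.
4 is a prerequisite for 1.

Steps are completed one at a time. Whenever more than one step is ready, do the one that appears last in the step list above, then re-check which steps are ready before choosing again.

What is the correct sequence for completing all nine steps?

Only 6 has no prerequisites, so it is first.
9 and 3 are both available; 9 is listed later → 9.
2, 4 and 3 are all available; 2 is listed later → 2.
4 and 3 are both available; 4 is listed later → 4.
1 and 3 are both available; 1 is listed later → 1.
Ready: 5 and 3. 5 is listed later → 5.
That leaves 3 as the only ready step → 3.
Now 8 and 7 have their prerequisites met. 8 is listed later, so 8 next.
Next only 7 has its prerequisites met → 7.

6, 9, 2, 4, 1, 5, 3, 8, 7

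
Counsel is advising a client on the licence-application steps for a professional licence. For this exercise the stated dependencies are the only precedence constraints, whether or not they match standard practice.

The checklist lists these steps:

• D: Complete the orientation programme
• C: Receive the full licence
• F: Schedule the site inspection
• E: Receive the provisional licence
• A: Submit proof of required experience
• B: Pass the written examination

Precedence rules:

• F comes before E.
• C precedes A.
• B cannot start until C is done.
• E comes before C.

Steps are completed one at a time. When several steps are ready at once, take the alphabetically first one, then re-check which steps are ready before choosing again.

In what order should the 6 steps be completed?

D → F → E → C → A → B

D and F have no prerequisites; D has the earlier label, so D is first.
That leaves F as the only ready step → F.
E needed F, now all done → E.
C is the only step now ready → C.
Now A and B have their prerequisites met. A has the earlier label, so A next.
That leaves B as the only ready step → B.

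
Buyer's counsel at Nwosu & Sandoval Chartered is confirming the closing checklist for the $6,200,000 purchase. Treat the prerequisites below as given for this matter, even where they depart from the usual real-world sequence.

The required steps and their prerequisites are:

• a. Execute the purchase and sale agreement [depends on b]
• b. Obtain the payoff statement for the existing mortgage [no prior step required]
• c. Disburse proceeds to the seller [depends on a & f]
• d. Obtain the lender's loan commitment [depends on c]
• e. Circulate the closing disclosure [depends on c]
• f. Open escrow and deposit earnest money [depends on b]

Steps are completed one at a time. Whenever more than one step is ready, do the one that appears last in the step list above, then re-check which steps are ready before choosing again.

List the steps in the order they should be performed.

b, f, a, c, e, d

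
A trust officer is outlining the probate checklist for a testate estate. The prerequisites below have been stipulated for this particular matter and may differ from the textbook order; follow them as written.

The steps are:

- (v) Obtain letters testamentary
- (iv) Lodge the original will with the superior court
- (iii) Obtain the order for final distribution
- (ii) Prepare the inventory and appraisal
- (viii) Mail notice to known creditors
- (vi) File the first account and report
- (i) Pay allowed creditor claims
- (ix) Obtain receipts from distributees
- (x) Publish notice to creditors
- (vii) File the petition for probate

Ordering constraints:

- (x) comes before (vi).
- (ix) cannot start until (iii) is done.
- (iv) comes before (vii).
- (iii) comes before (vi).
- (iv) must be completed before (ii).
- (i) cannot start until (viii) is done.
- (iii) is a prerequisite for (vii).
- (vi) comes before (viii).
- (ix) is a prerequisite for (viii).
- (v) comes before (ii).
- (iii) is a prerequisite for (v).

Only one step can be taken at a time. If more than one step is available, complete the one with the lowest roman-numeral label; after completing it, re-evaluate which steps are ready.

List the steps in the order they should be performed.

(iii), (iv) and (x) have no prerequisites; (iii) has the earlier label, so (iii) is first.
Now (iv), (v), (ix) and (x) have their prerequisites met. (iv) has the earlier label, so (iv) next.
(vii) now also ready, so the ready set is {(v), (vii), (ix), (x)}; (v) has the earlier label → (v).
(ii) now also ready, so the ready set is {(ii), (vii), (ix), (x)}; (ii) has the earlier label → (ii).
(vii), (ix) and (x) are all available; (vii) has the earlier label → (vii).
(ix) and (x) are both available; (ix) has the earlier label → (ix).
That leaves (x) as the only ready step → (x).
That leaves (vi) as the only ready step → (vi).
(viii) is the only step now ready → (viii).
(i) needed (viii), now all done → (i).

(iii) (iv) (v) (ii) (vii) (ix) (x) (vi) (viii) (i)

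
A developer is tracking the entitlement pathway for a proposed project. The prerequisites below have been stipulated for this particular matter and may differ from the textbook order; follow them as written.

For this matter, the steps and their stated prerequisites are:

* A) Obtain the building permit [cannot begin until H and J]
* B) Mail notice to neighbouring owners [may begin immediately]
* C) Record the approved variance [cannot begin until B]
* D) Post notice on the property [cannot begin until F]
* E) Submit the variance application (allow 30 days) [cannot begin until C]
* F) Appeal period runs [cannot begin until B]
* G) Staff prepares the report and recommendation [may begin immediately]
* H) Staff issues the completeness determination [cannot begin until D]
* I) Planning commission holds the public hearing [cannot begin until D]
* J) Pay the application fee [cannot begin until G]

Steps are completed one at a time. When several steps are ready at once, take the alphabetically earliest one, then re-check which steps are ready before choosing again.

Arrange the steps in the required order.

Nothing is required for B and G. B has the earlier label → B first.
Ready: C, F and G. C has the earlier label → C.
E now also ready, so the ready set is {E, F, G}; E has the earlier label → E.
F and G are both available; F has the earlier label → F.
D now also ready, so the ready set is {D, G}; D has the earlier label → D.
Ready: G, H and I. G has the earlier label → G.
J now also ready, so the ready set is {H, I, J}; H has the earlier label → H.
Now I and J have their prerequisites met. I has the earlier label, so I next.
Next only J has its prerequisites met → J.
A needed H and J, now all done → A.

B, C, E, F, D, G, H, I, J, A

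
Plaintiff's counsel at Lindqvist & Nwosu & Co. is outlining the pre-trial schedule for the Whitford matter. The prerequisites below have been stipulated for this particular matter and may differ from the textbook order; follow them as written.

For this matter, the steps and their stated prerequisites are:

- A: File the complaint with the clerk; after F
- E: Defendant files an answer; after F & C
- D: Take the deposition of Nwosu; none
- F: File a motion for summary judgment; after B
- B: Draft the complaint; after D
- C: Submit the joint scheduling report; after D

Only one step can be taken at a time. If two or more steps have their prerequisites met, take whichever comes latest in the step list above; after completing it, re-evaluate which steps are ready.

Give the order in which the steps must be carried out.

D → C → B → F → E → A

D is the only step with nothing outstanding, so it goes first.
Now C and B have their prerequisites met. C is listed later, so C next.
B is the only step now ready → B.
F needed B, now all done → F.
Ready: E and A. E is listed later → E.
Next only A has its prerequisites met → A.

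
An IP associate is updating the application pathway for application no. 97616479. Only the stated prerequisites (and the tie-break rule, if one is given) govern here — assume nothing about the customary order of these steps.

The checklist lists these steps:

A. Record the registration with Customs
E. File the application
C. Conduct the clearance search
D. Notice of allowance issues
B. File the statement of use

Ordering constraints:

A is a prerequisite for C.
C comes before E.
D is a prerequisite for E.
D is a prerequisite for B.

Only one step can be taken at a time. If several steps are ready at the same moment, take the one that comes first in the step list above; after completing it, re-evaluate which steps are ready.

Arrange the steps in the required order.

A → C → D → E → B

Nothing is required for A and D. A is listed earlier → A first.
C now also ready, so the ready set is {C, D}; C is listed earlier → C.
Next only D has its prerequisites met → D.
E and B are both available; E is listed earlier → E.
B is the only step now ready → B.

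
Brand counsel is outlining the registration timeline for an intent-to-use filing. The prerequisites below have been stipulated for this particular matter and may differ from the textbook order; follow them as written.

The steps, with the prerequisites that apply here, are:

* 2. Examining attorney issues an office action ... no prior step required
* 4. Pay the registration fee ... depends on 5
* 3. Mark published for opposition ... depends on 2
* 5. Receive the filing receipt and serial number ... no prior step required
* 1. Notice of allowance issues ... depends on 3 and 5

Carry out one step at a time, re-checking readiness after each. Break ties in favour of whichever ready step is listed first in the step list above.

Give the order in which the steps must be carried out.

2 and 5 have no prerequisites; 2 is listed earlier, so 2 is first.
Now 3 and 5 have their prerequisites met. 3 is listed earlier, so 3 next.
5 is the only step now ready → 5.
Now 4 and 1 have their prerequisites met. 4 is listed earlier, so 4 next.
1 needed 3 and 5, now all done → 1.

2, 3, 5, 4, 1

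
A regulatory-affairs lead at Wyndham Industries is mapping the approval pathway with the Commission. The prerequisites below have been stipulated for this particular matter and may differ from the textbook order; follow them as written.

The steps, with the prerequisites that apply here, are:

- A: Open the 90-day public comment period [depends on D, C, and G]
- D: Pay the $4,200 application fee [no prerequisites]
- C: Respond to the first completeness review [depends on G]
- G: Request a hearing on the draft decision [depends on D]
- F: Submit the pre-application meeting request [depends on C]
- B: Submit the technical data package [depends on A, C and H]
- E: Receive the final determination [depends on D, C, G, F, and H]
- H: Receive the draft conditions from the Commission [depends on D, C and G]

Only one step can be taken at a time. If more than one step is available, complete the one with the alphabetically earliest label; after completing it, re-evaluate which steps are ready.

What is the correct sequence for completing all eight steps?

D is the only step with nothing outstanding, so it goes first.
G needed D, now all done → G.
Next only C has its prerequisites met → C.
Ready: A, F and H. A has the earlier label → A.
F and H are both available; F has the earlier label → F.
Next only H has its prerequisites met → H.
Now B and E have their prerequisites met. B has the earlier label, so B next.
That leaves E as the only ready step → E.

D G C A F H B E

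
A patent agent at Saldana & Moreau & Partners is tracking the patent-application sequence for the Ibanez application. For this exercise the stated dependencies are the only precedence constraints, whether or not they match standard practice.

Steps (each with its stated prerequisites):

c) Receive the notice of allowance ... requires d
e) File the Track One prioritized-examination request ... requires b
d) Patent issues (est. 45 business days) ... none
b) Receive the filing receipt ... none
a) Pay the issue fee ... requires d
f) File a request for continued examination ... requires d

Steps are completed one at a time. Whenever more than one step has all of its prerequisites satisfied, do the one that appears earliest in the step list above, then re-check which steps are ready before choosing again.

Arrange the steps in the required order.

d c b e a f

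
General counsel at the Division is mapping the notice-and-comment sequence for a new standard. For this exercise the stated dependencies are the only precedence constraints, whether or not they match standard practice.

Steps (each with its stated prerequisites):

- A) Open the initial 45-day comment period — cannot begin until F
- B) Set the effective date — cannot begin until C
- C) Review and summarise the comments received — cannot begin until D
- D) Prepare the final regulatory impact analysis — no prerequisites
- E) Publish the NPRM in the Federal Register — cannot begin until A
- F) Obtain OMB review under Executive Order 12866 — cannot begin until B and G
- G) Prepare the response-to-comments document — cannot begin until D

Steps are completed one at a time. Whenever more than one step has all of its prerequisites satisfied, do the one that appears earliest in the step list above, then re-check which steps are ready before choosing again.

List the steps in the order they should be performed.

D C B G F A E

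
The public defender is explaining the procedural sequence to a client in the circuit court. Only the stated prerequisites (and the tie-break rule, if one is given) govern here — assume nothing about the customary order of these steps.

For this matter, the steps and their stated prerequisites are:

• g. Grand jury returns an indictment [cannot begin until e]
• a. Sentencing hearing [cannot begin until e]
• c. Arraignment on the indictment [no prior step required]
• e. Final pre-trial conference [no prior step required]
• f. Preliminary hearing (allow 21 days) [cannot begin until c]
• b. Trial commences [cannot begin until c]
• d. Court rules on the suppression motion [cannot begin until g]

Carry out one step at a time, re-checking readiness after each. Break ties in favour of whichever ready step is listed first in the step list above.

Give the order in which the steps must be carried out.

c and e have no prerequisites; c is listed earlier, so c is first.
Now e, f and b have their prerequisites met. e is listed earlier, so e next.
Now g, a, f and b have their prerequisites met. g is listed earlier, so g next.
d now also ready, so the ready set is {a, f, b, d}; a is listed earlier → a.
f, b and d are all available; f is listed earlier → f.
Now b and d have their prerequisites met. b is listed earlier, so b next.
Next only d has its prerequisites met → d.

c, e, g, a, f, b, d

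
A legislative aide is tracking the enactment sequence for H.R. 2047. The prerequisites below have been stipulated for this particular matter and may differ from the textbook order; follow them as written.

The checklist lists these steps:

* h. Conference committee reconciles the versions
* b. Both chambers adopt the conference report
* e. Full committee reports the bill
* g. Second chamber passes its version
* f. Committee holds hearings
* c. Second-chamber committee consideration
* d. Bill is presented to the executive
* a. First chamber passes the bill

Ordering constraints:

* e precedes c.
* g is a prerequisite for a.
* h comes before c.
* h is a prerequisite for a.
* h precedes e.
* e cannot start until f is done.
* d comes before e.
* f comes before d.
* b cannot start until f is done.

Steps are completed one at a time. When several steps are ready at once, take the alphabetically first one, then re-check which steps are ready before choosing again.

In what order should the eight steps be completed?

f b d g h a e c

Nothing is required for f, g and h. f has the earlier label → f first.
b and d now also ready, so the ready set is {b, d, g, h}; b has the earlier label → b.
d, g and h are all available; d has the earlier label → d.
Ready: g and h. g has the earlier label → g.
h is the only step now ready → h.
Ready: a and e. a has the earlier label → a.
Next only e has its prerequisites met → e.
c needed e and h, now all done → c.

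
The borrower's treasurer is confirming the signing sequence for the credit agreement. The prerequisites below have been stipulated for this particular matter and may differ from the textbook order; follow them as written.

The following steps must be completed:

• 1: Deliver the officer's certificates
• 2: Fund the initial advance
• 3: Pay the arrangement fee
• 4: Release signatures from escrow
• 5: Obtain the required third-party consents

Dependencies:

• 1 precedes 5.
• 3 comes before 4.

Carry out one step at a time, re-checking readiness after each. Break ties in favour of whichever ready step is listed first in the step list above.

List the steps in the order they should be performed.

Nothing is required for 1, 2 and 3. 1 is listed earlier → 1 first.
5 now also ready, so the ready set is {2, 3, 5}; 2 is listed earlier → 2.
Ready: 3 and 5. 3 is listed earlier → 3.
Ready: 4 and 5. 4 is listed earlier → 4.
5 is the only step now ready → 5.

1 2 3 4 5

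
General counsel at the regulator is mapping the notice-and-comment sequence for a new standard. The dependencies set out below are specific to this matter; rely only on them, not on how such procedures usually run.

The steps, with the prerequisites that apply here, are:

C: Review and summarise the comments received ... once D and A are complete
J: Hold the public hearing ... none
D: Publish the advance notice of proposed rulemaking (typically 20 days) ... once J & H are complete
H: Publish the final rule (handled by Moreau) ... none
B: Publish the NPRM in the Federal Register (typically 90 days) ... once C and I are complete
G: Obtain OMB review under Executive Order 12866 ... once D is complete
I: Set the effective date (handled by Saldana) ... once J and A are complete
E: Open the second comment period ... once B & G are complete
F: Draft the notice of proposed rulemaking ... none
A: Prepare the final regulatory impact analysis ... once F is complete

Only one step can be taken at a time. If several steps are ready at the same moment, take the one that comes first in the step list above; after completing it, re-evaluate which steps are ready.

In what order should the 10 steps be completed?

J, H, D, G, F, A, C, I, B, E

Nothing is required for J, H and F. J is listed earlier → J first.
Ready: H and F. H is listed earlier → H.
D now also ready, so the ready set is {D, F}; D is listed earlier → D.
G now also ready, so the ready set is {G, F}; G is listed earlier → G.
F is the only step now ready → F.
Next only A has its prerequisites met → A.
Ready: C and I. C is listed earlier → C.
I needed J and A, now all done → I.
B needed C and I, now all done → B.
That leaves E as the only ready step → E.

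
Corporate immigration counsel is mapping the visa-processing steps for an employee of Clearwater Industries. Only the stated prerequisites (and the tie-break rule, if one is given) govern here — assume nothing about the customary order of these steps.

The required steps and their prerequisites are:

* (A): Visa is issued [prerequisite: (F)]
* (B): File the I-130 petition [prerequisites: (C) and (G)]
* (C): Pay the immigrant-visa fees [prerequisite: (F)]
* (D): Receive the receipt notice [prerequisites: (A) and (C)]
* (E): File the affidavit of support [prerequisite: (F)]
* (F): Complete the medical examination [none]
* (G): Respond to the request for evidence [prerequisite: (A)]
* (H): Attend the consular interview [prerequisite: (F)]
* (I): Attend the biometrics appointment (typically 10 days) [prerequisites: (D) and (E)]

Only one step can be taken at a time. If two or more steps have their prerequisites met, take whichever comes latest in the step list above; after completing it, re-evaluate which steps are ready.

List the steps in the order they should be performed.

(F), (H), (E), (C), (A), (G), (D), (I), (B)

(F) is the only step with nothing outstanding, so it goes first.
Ready: (H), (E), (C) and (A). (H) is listed later → (H).
(E), (C) and (A) are all available; (E) is listed later → (E).
Now (C) and (A) have their prerequisites met. (C) is listed later, so (C) next.
(A) needed (F), now all done → (A).
(G) and (D) are both available; (G) is listed later → (G).
(D) and (B) are both available; (D) is listed later → (D).
(I) now also ready, so the ready set is {(I), (B)}; (I) is listed later → (I).
That leaves (B) as the only ready step → (B).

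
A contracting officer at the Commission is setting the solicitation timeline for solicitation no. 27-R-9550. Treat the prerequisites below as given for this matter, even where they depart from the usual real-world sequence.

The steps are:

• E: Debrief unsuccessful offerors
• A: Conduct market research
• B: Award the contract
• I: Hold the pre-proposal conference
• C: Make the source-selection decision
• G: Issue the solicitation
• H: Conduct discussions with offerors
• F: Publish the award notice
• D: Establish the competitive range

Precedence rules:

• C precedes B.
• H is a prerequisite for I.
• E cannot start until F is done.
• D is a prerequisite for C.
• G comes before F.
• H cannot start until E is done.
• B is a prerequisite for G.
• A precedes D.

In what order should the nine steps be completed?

A, D, C, B, G, F, E, H, I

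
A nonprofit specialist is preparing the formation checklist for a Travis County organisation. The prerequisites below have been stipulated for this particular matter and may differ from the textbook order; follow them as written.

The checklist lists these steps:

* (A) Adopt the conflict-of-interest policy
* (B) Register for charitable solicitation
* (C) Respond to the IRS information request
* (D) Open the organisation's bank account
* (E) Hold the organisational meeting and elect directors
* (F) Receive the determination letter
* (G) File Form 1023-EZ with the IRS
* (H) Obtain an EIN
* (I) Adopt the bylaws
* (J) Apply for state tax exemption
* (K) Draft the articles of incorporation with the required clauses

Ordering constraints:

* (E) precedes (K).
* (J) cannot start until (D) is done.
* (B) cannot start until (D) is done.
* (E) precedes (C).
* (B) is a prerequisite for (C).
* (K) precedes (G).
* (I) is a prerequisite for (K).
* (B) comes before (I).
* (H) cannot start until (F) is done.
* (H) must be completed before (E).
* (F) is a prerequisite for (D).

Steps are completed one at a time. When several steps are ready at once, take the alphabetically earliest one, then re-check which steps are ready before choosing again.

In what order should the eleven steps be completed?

(A), (F), (D), (B), (H), (E), (C), (I), (J), (K), (G)

Nothing is required for (A) and (F). (A) has the earlier label → (A) first.
(F) is the only step now ready → (F).
Now (D) and (H) have their prerequisites met. (D) has the earlier label, so (D) next.
(B) and (J) now also ready, so the ready set is {(B), (H), (J)}; (B) has the earlier label → (B).
(H), (I) and (J) are all available; (H) has the earlier label → (H).
(E), (I) and (J) are all available; (E) has the earlier label → (E).
(C), (I) and (J) are all available; (C) has the earlier label → (C).
(I) and (J) are both available; (I) has the earlier label → (I).
(K) now also ready, so the ready set is {(J), (K)}; (J) has the earlier label → (J).
(K) needed (E) and (I), now all done → (K).
That leaves (G) as the only ready step → (G).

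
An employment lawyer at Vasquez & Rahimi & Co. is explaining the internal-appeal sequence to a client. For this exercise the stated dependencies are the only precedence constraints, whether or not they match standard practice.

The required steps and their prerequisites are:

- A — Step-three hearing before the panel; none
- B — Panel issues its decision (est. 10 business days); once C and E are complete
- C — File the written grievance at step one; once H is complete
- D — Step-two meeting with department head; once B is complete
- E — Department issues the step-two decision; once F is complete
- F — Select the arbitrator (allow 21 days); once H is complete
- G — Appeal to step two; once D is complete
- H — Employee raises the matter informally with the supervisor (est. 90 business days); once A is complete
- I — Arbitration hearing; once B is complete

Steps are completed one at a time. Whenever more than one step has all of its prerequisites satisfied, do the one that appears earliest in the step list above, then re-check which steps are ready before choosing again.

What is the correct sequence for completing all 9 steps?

A → H → C → F → E → B → D → G → I

A is the only step with nothing outstanding, so it goes first.
That leaves H as the only ready step → H.
C and F are both available; C is listed earlier → C.
F is the only step now ready → F.
E needed F, now all done → E.
B is the only step now ready → B.
Ready: D and I. D is listed earlier → D.
Ready: G and I. G is listed earlier → G.
I is the only step now ready → I.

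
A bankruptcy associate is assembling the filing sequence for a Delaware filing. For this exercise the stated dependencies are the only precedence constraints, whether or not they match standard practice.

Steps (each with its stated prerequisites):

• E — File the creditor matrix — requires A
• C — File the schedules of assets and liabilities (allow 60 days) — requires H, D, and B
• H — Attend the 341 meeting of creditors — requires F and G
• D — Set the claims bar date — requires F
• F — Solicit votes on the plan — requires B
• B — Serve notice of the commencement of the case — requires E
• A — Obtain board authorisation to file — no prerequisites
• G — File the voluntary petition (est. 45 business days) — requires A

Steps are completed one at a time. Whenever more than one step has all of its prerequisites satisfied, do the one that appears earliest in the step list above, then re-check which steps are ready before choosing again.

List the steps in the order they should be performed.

A E B F D G H C

A is the only step with nothing outstanding, so it goes first.
E and G are both available; E is listed earlier → E.
B now also ready, so the ready set is {B, G}; B is listed earlier → B.
Ready: F and G. F is listed earlier → F.
D now also ready, so the ready set is {D, G}; D is listed earlier → D.
G needed A, now all done → G.
Next only H has its prerequisites met → H.
That leaves C as the only ready step → C.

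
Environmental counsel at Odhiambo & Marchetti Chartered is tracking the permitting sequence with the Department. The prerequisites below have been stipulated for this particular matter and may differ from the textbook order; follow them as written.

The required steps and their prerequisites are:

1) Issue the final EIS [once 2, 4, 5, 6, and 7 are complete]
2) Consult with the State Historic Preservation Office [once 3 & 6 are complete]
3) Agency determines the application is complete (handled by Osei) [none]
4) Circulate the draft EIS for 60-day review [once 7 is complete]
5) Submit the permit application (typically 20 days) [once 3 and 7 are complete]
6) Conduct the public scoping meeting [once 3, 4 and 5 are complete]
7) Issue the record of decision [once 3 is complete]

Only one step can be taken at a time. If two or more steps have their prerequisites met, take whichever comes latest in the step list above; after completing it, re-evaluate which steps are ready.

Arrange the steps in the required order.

3 → 7 → 5 → 4 → 6 → 2 → 1

Only 3 has no prerequisites, so it is first.
7 needed 3, now all done → 7.
5 and 4 are both available; 5 is listed later → 5.
That leaves 4 as the only ready step → 4.
6 is the only step now ready → 6.
That leaves 2 as the only ready step → 2.
Next only 1 has its prerequisites met → 1.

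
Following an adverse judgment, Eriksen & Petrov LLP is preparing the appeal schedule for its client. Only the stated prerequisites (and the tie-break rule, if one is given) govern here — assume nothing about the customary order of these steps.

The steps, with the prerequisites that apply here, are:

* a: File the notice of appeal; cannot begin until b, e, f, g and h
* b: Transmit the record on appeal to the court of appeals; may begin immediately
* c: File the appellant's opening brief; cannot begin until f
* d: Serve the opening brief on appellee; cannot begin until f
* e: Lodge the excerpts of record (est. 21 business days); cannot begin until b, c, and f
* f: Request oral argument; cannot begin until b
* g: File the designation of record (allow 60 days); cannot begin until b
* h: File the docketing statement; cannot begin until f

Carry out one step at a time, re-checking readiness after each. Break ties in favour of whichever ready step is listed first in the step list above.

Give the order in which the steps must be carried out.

b → f → c → d → e → g → h → a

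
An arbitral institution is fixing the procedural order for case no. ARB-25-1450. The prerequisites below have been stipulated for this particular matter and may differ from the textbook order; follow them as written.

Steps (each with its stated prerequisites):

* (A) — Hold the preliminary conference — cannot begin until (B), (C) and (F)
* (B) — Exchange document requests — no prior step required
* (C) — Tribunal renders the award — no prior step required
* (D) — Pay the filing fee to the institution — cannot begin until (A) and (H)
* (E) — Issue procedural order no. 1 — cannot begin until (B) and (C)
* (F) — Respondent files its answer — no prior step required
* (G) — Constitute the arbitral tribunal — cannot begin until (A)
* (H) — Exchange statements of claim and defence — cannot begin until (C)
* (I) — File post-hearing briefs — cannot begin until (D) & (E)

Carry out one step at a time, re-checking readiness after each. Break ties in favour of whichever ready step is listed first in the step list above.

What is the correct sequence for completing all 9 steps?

(B), (C), (E), (F), (A), (G), (H), (D), (I)

(B), (C) and (F) have no prerequisites; (B) is listed earlier, so (B) is first.
Now (C) and (F) have their prerequisites met. (C) is listed earlier, so (C) next.
(E) and (H) now also ready, so the ready set is {(E), (F), (H)}; (E) is listed earlier → (E).
Ready: (F) and (H). (F) is listed earlier → (F).
(A) now also ready, so the ready set is {(A), (H)}; (A) is listed earlier → (A).
Ready: (G) and (H). (G) is listed earlier → (G).
That leaves (H) as the only ready step → (H).
Next only (D) has its prerequisites met → (D).
That leaves (I) as the only ready step → (I).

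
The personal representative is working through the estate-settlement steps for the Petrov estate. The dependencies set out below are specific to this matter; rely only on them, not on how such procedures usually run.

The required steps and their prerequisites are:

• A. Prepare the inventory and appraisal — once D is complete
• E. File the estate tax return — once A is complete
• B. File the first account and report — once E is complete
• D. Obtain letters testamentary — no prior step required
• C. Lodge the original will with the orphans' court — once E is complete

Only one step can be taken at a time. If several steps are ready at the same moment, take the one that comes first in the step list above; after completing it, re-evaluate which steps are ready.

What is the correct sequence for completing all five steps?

D A E B C

D has no prerequisites → D first.
That leaves A as the only ready step → A.
That leaves E as the only ready step → E.
Ready: B and C. B is listed earlier → B.
That leaves C as the only ready step → C.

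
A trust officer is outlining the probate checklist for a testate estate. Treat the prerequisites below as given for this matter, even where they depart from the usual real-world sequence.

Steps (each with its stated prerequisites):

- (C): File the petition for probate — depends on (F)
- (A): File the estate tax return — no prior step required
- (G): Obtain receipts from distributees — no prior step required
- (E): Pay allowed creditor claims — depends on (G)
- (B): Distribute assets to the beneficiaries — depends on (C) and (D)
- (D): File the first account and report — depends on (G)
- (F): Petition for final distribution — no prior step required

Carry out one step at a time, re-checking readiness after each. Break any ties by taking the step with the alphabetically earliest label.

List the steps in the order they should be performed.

(A), (F) and (G) have no prerequisites; (A) has the earlier label, so (A) is first.
Ready: (F) and (G). (F) has the earlier label → (F).
(C) and (G) are both available; (C) has the earlier label → (C).
That leaves (G) as the only ready step → (G).
(D) and (E) are both available; (D) has the earlier label → (D).
Ready: (B) and (E). (B) has the earlier label → (B).
That leaves (E) as the only ready step → (E).

(A) → (F) → (C) → (G) → (D) → (B) → (E)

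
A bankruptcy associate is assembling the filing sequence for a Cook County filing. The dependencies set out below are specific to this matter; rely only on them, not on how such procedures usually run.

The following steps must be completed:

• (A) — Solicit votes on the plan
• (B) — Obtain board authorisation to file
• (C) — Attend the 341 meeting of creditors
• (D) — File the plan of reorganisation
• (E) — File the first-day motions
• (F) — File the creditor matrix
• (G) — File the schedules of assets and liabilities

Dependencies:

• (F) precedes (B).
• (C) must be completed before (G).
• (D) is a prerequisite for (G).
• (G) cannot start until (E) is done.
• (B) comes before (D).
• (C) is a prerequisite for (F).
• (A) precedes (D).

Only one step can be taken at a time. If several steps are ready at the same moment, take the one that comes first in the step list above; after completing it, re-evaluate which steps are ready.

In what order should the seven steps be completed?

(A), (C) and (E) have no prerequisites; (A) is listed earlier, so (A) is first.
Ready: (C) and (E). (C) is listed earlier → (C).
(F) now also ready, so the ready set is {(E), (F)}; (E) is listed earlier → (E).
Next only (F) has its prerequisites met → (F).
(B) needed (F), now all done → (B).
That leaves (D) as the only ready step → (D).
(G) needed (C), (D) and (E), now all done → (G).

(A), (C), (E), (F), (B), (D), (G)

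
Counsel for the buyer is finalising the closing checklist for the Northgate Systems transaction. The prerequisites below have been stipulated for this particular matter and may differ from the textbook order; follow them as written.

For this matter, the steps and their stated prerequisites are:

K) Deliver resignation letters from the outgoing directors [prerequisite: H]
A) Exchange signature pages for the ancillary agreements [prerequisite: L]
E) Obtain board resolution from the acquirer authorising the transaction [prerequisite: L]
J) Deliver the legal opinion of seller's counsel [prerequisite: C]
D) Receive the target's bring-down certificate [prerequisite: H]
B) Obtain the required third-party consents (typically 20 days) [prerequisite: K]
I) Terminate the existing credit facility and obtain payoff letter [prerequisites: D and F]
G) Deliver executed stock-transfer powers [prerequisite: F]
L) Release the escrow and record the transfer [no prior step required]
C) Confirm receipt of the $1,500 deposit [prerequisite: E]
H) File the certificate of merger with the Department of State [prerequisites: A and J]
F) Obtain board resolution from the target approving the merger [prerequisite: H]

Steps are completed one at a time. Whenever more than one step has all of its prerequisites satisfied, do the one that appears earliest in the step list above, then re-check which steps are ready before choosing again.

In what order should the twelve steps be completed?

L, A, E, C, J, H, K, D, B, F, I, G

L is the only step with nothing outstanding, so it goes first.
A and E are both available; A is listed earlier → A.
That leaves E as the only ready step → E.
C is the only step now ready → C.
J needed C, now all done → J.
H is the only step now ready → H.
Now K, D and F have their prerequisites met. K is listed earlier, so K next.
B now also ready, so the ready set is {D, B, F}; D is listed earlier → D.
Now B and F have their prerequisites met. B is listed earlier, so B next.
F needed H, now all done → F.
Now I and G have their prerequisites met. I is listed earlier, so I next.
G needed F, now all done → G.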